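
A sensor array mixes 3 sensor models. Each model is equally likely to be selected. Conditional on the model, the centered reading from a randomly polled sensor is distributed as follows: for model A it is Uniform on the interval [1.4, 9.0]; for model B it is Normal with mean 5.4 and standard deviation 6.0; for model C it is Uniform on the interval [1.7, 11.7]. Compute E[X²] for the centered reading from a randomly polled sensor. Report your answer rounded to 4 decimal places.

50.0789

For each component E[X²] = Var + (mean)², giving A: 31.8533; B: 65.16; C: 53.2233.
Overall E[X²] = 0.333333·31.8533 + 0.333333·65.16 + 0.333333·53.2233 = 50.0789.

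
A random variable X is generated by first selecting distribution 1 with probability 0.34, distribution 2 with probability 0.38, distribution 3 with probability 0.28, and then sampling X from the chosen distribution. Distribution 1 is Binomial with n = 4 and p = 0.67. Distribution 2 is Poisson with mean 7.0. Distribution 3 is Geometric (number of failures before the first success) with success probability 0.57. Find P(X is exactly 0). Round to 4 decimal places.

0.1640

Conditional on each component, P(X = 0): 1: 0.0118592; 2: 0.000911882; 3: 0.57.
By total probability, P(X = 0) = 0.34·0.0118592 + 0.38·0.000911882 + 0.28·0.57 = 0.163979.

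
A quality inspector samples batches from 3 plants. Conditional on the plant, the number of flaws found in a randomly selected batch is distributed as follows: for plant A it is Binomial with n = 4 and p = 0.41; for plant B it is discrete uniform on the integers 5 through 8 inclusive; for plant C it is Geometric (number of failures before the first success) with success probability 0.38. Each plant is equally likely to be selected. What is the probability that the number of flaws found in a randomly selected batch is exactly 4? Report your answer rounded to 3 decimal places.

Conditional on each plant, P(X = 4): A: 0.0282576; B: 0; C: 0.0561501.
By total probability, P(X = 4) = 0.333333·0.0282576 + 0.333333·0 + 0.333333·0.0561501 = 0.0281359.

0.028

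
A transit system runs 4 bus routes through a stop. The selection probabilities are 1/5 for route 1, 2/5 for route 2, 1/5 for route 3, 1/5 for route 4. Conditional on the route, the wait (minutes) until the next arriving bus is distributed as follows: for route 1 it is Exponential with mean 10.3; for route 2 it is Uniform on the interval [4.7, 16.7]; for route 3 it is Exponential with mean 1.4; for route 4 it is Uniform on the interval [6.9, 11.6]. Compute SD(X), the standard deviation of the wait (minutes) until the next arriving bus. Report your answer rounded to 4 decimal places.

6.2893

Per component, 1: μ=10.3, E[X²]=212.18; 2: μ=10.7, E[X²]=126.49; 3: μ=1.4, E[X²]=3.92; 4: μ=9.25, E[X²]=87.4033.
E[X] = 0.2·10.3 + 0.4·10.7 + 0.2·1.4 + 0.2·9.25 = 8.47.
E[X²] = 0.2·212.18 + 0.4·126.49 + 0.2·3.92 + 0.2·87.4033 = 111.297.
Var(X) = E[X²] − (E[X])² = 111.297 − 71.7409 = 39.5558.
SD(X) = √39.5558 = 6.28934.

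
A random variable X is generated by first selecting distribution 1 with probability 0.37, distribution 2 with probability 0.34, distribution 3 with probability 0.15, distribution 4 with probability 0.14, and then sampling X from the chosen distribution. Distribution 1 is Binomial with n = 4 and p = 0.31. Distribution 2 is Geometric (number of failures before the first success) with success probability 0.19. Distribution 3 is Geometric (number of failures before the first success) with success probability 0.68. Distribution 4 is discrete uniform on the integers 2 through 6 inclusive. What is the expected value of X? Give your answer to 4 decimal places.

2.5389

Component means — 1: 1.24; 2: 4.26316; 3: 0.470588; 4: 4.
E[X] = 0.37·1.24 + 0.34·4.26316 + 0.15·0.470588 + 0.14·4 = 2.53886.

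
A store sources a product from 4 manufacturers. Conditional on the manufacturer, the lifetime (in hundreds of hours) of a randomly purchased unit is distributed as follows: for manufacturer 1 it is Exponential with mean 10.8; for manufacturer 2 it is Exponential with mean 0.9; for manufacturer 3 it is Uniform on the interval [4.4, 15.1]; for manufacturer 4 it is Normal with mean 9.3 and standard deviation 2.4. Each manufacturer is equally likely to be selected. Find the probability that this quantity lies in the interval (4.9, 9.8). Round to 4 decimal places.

0.3108

Conditional on each manufacturer, P(4.9 < X < 9.8): 1: 0.231702; 2: 0.00430158; 3: 0.457944; 4: 0.549139.
By total probability, P(4.9 < X < 9.8) = 0.25·0.231702 + 0.25·0.00430158 + 0.25·0.457944 + 0.25·0.549139 = 0.310772.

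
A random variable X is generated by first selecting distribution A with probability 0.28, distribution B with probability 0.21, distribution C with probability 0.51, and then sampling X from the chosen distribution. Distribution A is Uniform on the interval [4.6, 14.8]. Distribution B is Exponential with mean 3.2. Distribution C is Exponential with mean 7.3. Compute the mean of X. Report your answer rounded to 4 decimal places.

Component means — A: 9.7; B: 3.2; C: 7.3.
E[X] = 0.28·9.7 + 0.21·3.2 + 0.51·7.3 = 7.111.

7.1110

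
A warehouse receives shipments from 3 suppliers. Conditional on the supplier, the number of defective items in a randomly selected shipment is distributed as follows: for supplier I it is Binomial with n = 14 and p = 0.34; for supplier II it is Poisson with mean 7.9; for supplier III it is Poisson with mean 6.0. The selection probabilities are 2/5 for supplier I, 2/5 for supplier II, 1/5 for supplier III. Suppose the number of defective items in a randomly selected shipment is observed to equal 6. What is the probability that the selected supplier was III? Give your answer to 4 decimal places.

0.2156

Likelihoods P(X=6 | ·): I: 0.167025; II: 0.125171; III: 0.160623.
Posterior ∝ prior × likelihood. Numerator for III: 0.2·0.160623 = 0.0321246.
Normalizing constant: 0.4·0.167025 + 0.4·0.125171 + 0.2·0.160623 = 0.149003.
P(III | observation) = 0.0321246 / 0.149003 = 0.215597.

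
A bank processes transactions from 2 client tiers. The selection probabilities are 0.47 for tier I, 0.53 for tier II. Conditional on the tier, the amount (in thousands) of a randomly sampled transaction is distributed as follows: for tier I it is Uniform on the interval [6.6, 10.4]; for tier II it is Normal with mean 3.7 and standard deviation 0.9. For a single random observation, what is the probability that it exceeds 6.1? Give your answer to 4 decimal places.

0.4720

Conditional on each tier, P(X > 6.1): I: 1; II: 0.00383038.
By total probability, P(X > 6.1) = 0.47·1 + 0.53·0.00383038 = 0.47203.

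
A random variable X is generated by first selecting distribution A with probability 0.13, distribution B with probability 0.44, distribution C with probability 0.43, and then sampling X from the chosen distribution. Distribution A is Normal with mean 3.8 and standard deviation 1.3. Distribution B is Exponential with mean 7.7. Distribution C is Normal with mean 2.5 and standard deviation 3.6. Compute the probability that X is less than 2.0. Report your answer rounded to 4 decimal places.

0.3027

Conditional on each component, P(X < 2.0): A: 0.0830851; B: 0.228748; C: 0.444769.
By total probability, P(X < 2.0) = 0.13·0.0830851 + 0.44·0.228748 + 0.43·0.444769 = 0.302701.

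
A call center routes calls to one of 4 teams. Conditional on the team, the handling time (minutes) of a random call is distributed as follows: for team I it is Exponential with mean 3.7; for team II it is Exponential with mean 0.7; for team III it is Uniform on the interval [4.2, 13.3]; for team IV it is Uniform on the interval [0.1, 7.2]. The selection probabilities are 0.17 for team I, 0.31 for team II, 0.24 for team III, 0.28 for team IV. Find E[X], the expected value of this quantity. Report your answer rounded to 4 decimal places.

3.9680

Component means — I: 3.7; II: 0.7; III: 8.75; IV: 3.65.
E[X] = 0.17·3.7 + 0.31·0.7 + 0.24·8.75 + 0.28·3.65 = 3.968.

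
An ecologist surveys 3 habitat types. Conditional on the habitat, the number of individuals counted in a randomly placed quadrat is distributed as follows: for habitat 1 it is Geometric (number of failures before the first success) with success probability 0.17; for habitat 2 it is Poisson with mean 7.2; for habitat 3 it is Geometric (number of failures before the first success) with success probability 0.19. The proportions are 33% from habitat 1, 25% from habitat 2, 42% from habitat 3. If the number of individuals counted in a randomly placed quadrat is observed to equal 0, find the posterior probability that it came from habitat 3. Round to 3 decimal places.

0.586

Likelihoods P(X=0 | ·): 1: 0.17; 2: 0.000746586; 3: 0.19.
Posterior ∝ prior × likelihood. Numerator for 3: 0.42·0.19 = 0.0798.
Normalizing constant: 0.33·0.17 + 0.25·0.000746586 + 0.42·0.19 = 0.136087.
P(3 | observation) = 0.0798 / 0.136087 = 0.586391.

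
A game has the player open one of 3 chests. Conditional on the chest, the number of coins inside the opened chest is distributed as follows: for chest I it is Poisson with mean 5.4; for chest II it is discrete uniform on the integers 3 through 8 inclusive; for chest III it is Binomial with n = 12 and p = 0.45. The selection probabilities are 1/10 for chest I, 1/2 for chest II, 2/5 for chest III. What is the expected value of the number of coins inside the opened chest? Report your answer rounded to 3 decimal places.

Component means — I: 5.4; II: 5.5; III: 5.4.
E[X] = 0.1·5.4 + 0.5·5.5 + 0.4·5.4 = 5.45.

5.450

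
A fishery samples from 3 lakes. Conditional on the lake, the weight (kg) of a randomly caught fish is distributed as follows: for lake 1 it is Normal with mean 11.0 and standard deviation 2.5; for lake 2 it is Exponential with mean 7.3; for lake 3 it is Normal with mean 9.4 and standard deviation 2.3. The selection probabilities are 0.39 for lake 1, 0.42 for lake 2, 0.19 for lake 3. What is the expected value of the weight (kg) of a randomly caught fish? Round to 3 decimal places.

9.142

Component means — 1: 11; 2: 7.3; 3: 9.4.
E[X] = 0.39·11 + 0.42·7.3 + 0.19·9.4 = 9.142.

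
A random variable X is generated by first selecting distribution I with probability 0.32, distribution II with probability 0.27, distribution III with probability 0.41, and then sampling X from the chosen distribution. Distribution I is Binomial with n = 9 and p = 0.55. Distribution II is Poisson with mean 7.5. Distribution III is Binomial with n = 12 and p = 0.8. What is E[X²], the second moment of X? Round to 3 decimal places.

64.339

For each component E[X²] = Var + (mean)², giving I: 26.73; II: 63.75; III: 94.08.
Overall E[X²] = 0.32·26.73 + 0.27·63.75 + 0.41·94.08 = 64.3389.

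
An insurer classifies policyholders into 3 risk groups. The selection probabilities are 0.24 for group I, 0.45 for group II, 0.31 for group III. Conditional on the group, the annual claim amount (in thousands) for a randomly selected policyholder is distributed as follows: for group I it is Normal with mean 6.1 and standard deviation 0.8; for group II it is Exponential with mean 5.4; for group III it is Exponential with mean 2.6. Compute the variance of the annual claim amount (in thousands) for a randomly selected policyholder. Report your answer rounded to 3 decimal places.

17.429

Per component, I: μ=6.1, E[X²]=37.85; II: μ=5.4, E[X²]=58.32; III: μ=2.6, E[X²]=13.52.
E[X] = 0.24·6.1 + 0.45·5.4 + 0.31·2.6 = 4.7.
E[X²] = 0.24·37.85 + 0.45·58.32 + 0.31·13.52 = 39.5192.
Var(X) = E[X²] − (E[X])² = 39.5192 − 22.09 = 17.4292.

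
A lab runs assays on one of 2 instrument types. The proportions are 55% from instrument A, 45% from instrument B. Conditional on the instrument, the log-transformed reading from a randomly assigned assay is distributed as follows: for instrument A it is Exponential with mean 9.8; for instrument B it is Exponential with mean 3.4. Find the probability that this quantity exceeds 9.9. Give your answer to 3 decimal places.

0.225

Conditional on each instrument, P(X > 9.9): A: 0.364145; B: 0.0543797.
By total probability, P(X > 9.9) = 0.55·0.364145 + 0.45·0.0543797 = 0.22475.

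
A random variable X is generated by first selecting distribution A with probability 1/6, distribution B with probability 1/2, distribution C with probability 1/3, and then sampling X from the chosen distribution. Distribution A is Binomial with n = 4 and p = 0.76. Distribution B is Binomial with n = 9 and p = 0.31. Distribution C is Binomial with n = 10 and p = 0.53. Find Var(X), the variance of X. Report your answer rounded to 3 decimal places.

3.253

Per component, A: μ=3.04, E[X²]=9.9712; B: μ=2.79, E[X²]=9.7092; C: μ=5.3, E[X²]=30.581.
E[X] = 0.166667·3.04 + 0.5·2.79 + 0.333333·5.3 = 3.66833.
E[X²] = 0.166667·9.9712 + 0.5·9.7092 + 0.333333·30.581 = 16.7101.
Var(X) = E[X²] − (E[X])² = 16.7101 − 13.4567 = 3.25346.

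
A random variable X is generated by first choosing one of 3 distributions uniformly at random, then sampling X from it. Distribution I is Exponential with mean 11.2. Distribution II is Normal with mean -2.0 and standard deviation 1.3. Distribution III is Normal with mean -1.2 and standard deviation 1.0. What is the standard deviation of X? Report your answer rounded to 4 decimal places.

Per component, I: μ=11.2, E[X²]=250.88; II: μ=-2, E[X²]=5.69; III: μ=-1.2, E[X²]=2.44.
E[X] = 0.333333·11.2 + 0.333333·-2 + 0.333333·-1.2 = 2.66667.
E[X²] = 0.333333·250.88 + 0.333333·5.69 + 0.333333·2.44 = 86.3367.
Var(X) = E[X²] − (E[X])² = 86.3367 − 7.11111 = 79.2256.
SD(X) = √79.2256 = 8.90087.

8.9009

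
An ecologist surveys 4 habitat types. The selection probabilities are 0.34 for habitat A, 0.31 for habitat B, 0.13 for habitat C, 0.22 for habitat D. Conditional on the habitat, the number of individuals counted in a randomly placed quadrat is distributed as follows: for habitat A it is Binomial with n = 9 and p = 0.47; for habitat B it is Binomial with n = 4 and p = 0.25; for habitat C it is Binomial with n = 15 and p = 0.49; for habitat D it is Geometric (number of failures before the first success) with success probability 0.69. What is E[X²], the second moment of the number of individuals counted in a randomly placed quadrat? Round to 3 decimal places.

15.086

For each component E[X²] = Var + (mean)², giving A: 20.1348; B: 1.75; C: 57.771; D: 0.852972.
Overall E[X²] = 0.34·20.1348 + 0.31·1.75 + 0.13·57.771 + 0.22·0.852972 = 15.0862.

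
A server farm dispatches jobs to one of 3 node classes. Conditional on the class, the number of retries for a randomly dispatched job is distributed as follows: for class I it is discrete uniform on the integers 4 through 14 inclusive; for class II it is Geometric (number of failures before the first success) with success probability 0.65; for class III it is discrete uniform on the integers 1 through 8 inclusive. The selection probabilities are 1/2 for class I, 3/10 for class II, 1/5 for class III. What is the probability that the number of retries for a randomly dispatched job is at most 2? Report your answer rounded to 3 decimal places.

Conditional on each class, P(X ≤ 2): I: 0; II: 0.957125; III: 0.25.
By total probability, P(X ≤ 2) = 0.5·0 + 0.3·0.957125 + 0.2·0.25 = 0.337137.

0.337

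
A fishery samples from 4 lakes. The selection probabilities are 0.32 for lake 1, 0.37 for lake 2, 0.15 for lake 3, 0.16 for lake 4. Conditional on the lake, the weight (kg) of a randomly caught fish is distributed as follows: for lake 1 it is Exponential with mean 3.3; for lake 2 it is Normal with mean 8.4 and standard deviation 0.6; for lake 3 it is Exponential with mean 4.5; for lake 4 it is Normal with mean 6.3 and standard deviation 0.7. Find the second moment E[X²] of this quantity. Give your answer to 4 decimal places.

45.7138

For each component E[X²] = Var + (mean)², giving 1: 21.78; 2: 70.92; 3: 40.5; 4: 40.18.
Overall E[X²] = 0.32·21.78 + 0.37·70.92 + 0.15·40.5 + 0.16·40.18 = 45.7138.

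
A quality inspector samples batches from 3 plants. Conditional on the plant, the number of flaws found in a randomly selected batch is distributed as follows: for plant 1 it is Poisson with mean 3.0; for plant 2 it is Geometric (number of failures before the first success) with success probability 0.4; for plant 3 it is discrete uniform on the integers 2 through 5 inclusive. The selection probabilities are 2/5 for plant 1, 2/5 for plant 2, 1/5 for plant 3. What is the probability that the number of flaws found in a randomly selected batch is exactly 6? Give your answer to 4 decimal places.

0.0276

Conditional on each plant, P(X = 6): 1: 0.0504094; 2: 0.0186624; 3: 0.
By total probability, P(X = 6) = 0.4·0.0504094 + 0.4·0.0186624 + 0.2·0 = 0.0276287.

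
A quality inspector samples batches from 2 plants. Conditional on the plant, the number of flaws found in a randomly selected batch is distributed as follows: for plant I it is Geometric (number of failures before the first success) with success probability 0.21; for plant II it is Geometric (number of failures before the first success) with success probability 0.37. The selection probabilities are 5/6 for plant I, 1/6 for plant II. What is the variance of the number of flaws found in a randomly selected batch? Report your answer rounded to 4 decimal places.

Per component, I: μ=3.7619, E[X²]=32.0658; II: μ=1.7027, E[X²]=7.5011.
E[X] = 0.833333·3.7619 + 0.166667·1.7027 = 3.4187.
E[X²] = 0.833333·32.0658 + 0.166667·7.5011 = 27.9716.
Var(X) = E[X²] − (E[X])² = 27.9716 − 11.6875 = 16.2841.

16.2841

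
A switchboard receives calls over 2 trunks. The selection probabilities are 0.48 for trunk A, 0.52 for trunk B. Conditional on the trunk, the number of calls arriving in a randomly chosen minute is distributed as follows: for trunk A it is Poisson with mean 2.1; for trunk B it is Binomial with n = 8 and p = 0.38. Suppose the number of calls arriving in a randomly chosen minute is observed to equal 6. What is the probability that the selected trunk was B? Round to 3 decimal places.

Likelihoods P(X=6 | ·): A: 0.014587; B: 0.0324073.
Posterior ∝ prior × likelihood. Numerator for B: 0.52·0.0324073 = 0.0168518.
Normalizing constant: 0.48·0.014587 + 0.52·0.0324073 = 0.0238535.
P(B | observation) = 0.0168518 / 0.0238535 = 0.70647.

0.706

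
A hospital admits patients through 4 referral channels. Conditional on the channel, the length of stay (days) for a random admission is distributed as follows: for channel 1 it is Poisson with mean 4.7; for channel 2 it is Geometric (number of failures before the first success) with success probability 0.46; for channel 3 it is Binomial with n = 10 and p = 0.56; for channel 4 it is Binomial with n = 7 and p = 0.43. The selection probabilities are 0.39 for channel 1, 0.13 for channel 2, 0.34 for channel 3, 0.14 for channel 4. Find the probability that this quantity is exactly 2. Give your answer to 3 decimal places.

0.096

Conditional on each channel, P(X = 2): 1: 0.100457; 2: 0.134136; 3: 0.0198249; 4: 0.233631.
By total probability, P(X = 2) = 0.39·0.100457 + 0.13·0.134136 + 0.34·0.0198249 + 0.14·0.233631 = 0.0960648.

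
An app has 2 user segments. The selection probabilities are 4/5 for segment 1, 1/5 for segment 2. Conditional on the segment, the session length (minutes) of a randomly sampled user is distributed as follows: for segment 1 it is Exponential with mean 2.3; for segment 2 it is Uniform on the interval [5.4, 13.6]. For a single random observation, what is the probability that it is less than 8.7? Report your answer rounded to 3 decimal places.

Conditional on each segment, P(X < 8.7): 1: 0.977237; 2: 0.402439.
By total probability, P(X < 8.7) = 0.8·0.977237 + 0.2·0.402439 = 0.862277.

0.862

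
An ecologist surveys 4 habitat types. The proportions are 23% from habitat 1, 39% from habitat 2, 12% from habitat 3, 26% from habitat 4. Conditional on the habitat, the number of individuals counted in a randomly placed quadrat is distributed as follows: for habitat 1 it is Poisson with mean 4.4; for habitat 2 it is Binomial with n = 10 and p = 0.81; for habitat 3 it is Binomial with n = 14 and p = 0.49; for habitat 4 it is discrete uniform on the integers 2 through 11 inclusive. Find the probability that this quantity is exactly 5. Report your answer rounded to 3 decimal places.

Conditional on each habitat, P(X = 5): 1: 0.168728; 2: 0.0217567; 3: 0.132001; 4: 0.1.
By total probability, P(X = 5) = 0.23·0.168728 + 0.39·0.0217567 + 0.12·0.132001 + 0.26·0.1 = 0.0891326.

0.089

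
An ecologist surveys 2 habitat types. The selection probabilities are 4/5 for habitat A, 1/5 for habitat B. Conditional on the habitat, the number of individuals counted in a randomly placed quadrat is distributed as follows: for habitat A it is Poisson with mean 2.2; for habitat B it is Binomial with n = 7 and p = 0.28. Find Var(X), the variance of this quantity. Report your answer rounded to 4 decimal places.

Per component, A: μ=2.2, E[X²]=7.04; B: μ=1.96, E[X²]=5.2528.
E[X] = 0.8·2.2 + 0.2·1.96 = 2.152.
E[X²] = 0.8·7.04 + 0.2·5.2528 = 6.68256.
Var(X) = E[X²] − (E[X])² = 6.68256 − 4.6311 = 2.05146.

2.0515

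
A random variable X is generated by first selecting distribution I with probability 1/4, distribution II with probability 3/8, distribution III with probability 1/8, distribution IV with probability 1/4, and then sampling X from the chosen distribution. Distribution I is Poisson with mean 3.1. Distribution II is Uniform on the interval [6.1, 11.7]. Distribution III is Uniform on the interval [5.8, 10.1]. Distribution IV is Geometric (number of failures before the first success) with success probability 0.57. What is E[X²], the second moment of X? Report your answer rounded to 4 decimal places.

42.4273

For each component E[X²] = Var + (mean)², giving I: 12.71; II: 81.8233; III: 64.7433; IV: 1.89258.
Overall E[X²] = 0.25·12.71 + 0.375·81.8233 + 0.125·64.7433 + 0.25·1.89258 = 42.4273.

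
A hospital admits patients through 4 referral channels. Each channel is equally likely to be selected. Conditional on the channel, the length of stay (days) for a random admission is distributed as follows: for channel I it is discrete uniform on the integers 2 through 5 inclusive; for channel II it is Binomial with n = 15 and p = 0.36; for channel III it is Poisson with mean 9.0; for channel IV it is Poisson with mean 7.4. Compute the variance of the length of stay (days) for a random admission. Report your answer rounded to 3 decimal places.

9.563

Per component, I: μ=3.5, E[X²]=13.5; II: μ=5.4, E[X²]=32.616; III: μ=9, E[X²]=90; IV: μ=7.4, E[X²]=62.16.
E[X] = 0.25·3.5 + 0.25·5.4 + 0.25·9 + 0.25·7.4 = 6.325.
E[X²] = 0.25·13.5 + 0.25·32.616 + 0.25·90 + 0.25·62.16 = 49.569.
Var(X) = E[X²] − (E[X])² = 49.569 − 40.0056 = 9.56338.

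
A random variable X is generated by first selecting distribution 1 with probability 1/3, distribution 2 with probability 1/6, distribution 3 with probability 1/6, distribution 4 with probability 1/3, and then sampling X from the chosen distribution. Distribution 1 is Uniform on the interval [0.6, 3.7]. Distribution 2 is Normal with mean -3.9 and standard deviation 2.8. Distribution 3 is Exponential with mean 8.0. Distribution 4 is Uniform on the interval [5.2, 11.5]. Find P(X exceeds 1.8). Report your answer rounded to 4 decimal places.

Conditional on each component, P(X > 1.8): 1: 0.612903; 2: 0.0208895; 3: 0.798516; 4: 1.
By total probability, P(X > 1.8) = 0.333333·0.612903 + 0.166667·0.0208895 + 0.166667·0.798516 + 0.333333·1 = 0.674202.

0.6742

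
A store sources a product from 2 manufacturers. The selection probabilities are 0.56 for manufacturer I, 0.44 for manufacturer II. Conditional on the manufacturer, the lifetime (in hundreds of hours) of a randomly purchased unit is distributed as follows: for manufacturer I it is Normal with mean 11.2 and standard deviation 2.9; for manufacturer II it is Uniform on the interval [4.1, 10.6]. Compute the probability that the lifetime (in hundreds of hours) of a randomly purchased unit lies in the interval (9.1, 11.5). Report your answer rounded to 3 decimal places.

0.273

Conditional on each manufacturer, P(9.1 < X < 11.5): I: 0.306706; II: 0.230769.
By total probability, P(9.1 < X < 11.5) = 0.56·0.306706 + 0.44·0.230769 = 0.273294.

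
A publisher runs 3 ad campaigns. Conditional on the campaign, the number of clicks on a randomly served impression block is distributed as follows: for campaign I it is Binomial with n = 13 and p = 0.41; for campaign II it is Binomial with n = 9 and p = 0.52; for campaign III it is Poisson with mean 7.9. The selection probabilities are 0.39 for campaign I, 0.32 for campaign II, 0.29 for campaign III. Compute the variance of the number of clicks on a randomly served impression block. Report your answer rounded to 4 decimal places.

Per component, I: μ=5.33, E[X²]=31.5536; II: μ=4.68, E[X²]=24.1488; III: μ=7.9, E[X²]=70.31.
E[X] = 0.39·5.33 + 0.32·4.68 + 0.29·7.9 = 5.8673.
E[X²] = 0.39·31.5536 + 0.32·24.1488 + 0.29·70.31 = 40.4234.
Var(X) = E[X²] − (E[X])² = 40.4234 − 34.4252 = 5.99821.

5.9982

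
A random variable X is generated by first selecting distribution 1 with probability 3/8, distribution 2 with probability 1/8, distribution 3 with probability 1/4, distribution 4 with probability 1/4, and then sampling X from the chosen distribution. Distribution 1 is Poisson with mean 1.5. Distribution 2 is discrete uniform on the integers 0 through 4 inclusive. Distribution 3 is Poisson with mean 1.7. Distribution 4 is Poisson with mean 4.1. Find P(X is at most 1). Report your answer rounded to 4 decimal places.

0.4036

Conditional on each component, P(X ≤ 1): 1: 0.557825; 2: 0.4; 3: 0.493246; 4: 0.0845206.
By total probability, P(X ≤ 1) = 0.375·0.557825 + 0.125·0.4 + 0.25·0.493246 + 0.25·0.0845206 = 0.403626.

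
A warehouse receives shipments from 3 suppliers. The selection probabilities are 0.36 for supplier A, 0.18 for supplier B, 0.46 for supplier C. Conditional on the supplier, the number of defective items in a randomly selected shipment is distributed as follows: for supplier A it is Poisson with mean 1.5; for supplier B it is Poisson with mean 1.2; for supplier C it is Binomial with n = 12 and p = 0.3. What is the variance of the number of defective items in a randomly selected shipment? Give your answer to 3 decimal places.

Per component, A: μ=1.5, E[X²]=3.75; B: μ=1.2, E[X²]=2.64; C: μ=3.6, E[X²]=15.48.
E[X] = 0.36·1.5 + 0.18·1.2 + 0.46·3.6 = 2.412.
E[X²] = 0.36·3.75 + 0.18·2.64 + 0.46·15.48 = 8.946.
Var(X) = E[X²] − (E[X])² = 8.946 − 5.81774 = 3.12826.

3.128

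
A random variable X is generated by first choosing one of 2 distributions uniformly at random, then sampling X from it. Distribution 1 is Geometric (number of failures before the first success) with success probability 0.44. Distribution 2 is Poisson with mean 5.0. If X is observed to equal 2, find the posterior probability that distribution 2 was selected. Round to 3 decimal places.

0.379

Likelihoods P(X=2 | ·): 1: 0.137984; 2: 0.0842243.
Posterior ∝ prior × likelihood. Numerator for 2: 0.5·0.0842243 = 0.0421122.
Normalizing constant: 0.5·0.137984 + 0.5·0.0842243 = 0.111104.
P(2 | observation) = 0.0421122 / 0.111104 = 0.379033.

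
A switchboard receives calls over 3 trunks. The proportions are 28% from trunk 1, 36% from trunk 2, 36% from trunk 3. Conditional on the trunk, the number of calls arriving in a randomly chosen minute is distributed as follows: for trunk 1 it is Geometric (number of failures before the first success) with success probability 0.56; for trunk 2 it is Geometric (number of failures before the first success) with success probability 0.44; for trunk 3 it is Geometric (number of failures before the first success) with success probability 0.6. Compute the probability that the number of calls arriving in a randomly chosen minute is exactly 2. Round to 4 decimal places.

0.1146

Conditional on each trunk, P(X = 2): 1: 0.108416; 2: 0.137984; 3: 0.096.
By total probability, P(X = 2) = 0.28·0.108416 + 0.36·0.137984 + 0.36·0.096 = 0.114591.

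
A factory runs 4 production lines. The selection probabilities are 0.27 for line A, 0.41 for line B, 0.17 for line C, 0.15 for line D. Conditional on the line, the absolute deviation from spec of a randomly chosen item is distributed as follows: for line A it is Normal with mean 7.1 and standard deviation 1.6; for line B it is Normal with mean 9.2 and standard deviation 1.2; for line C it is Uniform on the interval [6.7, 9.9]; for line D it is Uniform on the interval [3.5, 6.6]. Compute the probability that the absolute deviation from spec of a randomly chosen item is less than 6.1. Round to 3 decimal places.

Conditional on each line, P(X < 6.1): A: 0.265986; B: 0.00489254; C: 0; D: 0.83871.
By total probability, P(X < 6.1) = 0.27·0.265986 + 0.41·0.00489254 + 0.17·0 + 0.15·0.83871 = 0.199628.

0.200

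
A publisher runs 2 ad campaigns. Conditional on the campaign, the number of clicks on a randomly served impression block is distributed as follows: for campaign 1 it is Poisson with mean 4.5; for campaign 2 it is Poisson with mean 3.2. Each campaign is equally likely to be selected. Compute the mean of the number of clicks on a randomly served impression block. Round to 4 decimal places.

Component means — 1: 4.5; 2: 3.2.
E[X] = 0.5·4.5 + 0.5·3.2 = 3.85.

3.8500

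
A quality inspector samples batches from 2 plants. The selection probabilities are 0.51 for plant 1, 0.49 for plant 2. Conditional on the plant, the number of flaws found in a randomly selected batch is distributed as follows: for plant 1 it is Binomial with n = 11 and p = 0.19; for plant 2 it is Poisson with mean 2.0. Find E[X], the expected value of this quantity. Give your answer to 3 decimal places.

2.046

Component means — 1: 2.09; 2: 2.
E[X] = 0.51·2.09 + 0.49·2 = 2.0459.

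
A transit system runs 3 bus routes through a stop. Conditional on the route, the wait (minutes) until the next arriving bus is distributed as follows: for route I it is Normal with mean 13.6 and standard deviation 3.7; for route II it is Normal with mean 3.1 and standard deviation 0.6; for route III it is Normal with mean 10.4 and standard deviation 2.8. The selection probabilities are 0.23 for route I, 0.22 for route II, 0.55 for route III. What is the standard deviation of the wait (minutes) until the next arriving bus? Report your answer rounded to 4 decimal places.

Per component, I: μ=13.6, E[X²]=198.65; II: μ=3.1, E[X²]=9.97; III: μ=10.4, E[X²]=116.
E[X] = 0.23·13.6 + 0.22·3.1 + 0.55·10.4 = 9.53.
E[X²] = 0.23·198.65 + 0.22·9.97 + 0.55·116 = 111.683.
Var(X) = E[X²] − (E[X])² = 111.683 − 90.8209 = 20.862.
SD(X) = √20.862 = 4.56749.

4.5675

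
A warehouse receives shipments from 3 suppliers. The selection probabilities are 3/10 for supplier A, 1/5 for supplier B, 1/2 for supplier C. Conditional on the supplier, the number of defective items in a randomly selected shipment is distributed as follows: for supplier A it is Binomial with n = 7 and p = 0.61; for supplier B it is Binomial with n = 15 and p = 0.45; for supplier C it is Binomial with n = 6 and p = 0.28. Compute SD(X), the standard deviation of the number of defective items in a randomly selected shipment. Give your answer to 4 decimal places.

Per component, A: μ=4.27, E[X²]=19.8982; B: μ=6.75, E[X²]=49.275; C: μ=1.68, E[X²]=4.032.
E[X] = 0.3·4.27 + 0.2·6.75 + 0.5·1.68 = 3.471.
E[X²] = 0.3·19.8982 + 0.2·49.275 + 0.5·4.032 = 17.8405.
Var(X) = E[X²] − (E[X])² = 17.8405 − 12.0478 = 5.79262.
SD(X) = √5.79262 = 2.40679.

2.4068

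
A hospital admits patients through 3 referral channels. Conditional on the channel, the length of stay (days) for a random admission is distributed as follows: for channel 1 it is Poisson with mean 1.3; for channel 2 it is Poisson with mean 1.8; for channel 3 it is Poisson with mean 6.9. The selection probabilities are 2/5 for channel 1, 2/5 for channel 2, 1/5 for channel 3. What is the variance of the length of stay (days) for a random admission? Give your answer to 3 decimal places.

Per component, 1: μ=1.3, E[X²]=2.99; 2: μ=1.8, E[X²]=5.04; 3: μ=6.9, E[X²]=54.51.
E[X] = 0.4·1.3 + 0.4·1.8 + 0.2·6.9 = 2.62.
E[X²] = 0.4·2.99 + 0.4·5.04 + 0.2·54.51 = 14.114.
Var(X) = E[X²] − (E[X])² = 14.114 − 6.8644 = 7.2496.

7.250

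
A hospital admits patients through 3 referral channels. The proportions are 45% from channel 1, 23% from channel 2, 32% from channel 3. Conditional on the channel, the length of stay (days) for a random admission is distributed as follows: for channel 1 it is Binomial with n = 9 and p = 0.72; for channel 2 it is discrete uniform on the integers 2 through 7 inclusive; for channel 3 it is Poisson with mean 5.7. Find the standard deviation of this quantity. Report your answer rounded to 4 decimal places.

1.9775

Per component, 1: μ=6.48, E[X²]=43.8048; 2: μ=4.5, E[X²]=23.1667; 3: μ=5.7, E[X²]=38.19.
E[X] = 0.45·6.48 + 0.23·4.5 + 0.32·5.7 = 5.775.
E[X²] = 0.45·43.8048 + 0.23·23.1667 + 0.32·38.19 = 37.2613.
Var(X) = E[X²] − (E[X])² = 37.2613 − 33.3506 = 3.91067.
SD(X) = √3.91067 = 1.97754.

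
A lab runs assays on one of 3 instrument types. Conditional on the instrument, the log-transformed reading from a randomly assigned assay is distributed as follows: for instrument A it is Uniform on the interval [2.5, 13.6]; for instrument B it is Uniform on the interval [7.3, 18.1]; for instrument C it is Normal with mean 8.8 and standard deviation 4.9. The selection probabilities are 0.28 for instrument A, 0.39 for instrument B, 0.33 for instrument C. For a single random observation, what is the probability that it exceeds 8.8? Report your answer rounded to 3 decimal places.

0.622

Conditional on each instrument, P(X > 8.8): A: 0.432432; B: 0.861111; C: 0.5.
By total probability, P(X > 8.8) = 0.28·0.432432 + 0.39·0.861111 + 0.33·0.5 = 0.621914.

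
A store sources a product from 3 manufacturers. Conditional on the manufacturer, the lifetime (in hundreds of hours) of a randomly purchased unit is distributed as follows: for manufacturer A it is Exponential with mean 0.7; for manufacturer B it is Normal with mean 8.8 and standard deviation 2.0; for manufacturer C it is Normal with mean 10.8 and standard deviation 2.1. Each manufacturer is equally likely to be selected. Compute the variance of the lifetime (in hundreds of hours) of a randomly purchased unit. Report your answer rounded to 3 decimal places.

22.036

Per component, A: μ=0.7, E[X²]=0.98; B: μ=8.8, E[X²]=81.44; C: μ=10.8, E[X²]=121.05.
E[X] = 0.333333·0.7 + 0.333333·8.8 + 0.333333·10.8 = 6.76667.
E[X²] = 0.333333·0.98 + 0.333333·81.44 + 0.333333·121.05 = 67.8233.
Var(X) = E[X²] − (E[X])² = 67.8233 − 45.7878 = 22.0356.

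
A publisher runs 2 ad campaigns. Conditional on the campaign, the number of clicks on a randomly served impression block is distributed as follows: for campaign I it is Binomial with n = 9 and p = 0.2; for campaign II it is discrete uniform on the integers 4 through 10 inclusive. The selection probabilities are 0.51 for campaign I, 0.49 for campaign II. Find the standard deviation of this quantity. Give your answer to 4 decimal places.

Per component, I: μ=1.8, E[X²]=4.68; II: μ=7, E[X²]=53.
E[X] = 0.51·1.8 + 0.49·7 = 4.348.
E[X²] = 0.51·4.68 + 0.49·53 = 28.3568.
Var(X) = E[X²] − (E[X])² = 28.3568 − 18.9051 = 9.4517.
SD(X) = √9.4517 = 3.07436.

3.0744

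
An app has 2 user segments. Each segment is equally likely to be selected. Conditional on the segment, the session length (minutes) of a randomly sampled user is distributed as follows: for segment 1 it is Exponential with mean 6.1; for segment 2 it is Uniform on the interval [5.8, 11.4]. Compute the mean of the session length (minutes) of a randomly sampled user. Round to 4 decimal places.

Component means — 1: 6.1; 2: 8.6.
E[X] = 0.5·6.1 + 0.5·8.6 = 7.35.

7.3500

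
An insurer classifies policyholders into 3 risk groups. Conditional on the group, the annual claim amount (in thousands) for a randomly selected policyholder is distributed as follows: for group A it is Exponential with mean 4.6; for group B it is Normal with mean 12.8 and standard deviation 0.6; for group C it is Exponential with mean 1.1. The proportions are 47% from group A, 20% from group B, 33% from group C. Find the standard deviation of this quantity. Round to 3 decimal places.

Per component, A: μ=4.6, E[X²]=42.32; B: μ=12.8, E[X²]=164.2; C: μ=1.1, E[X²]=2.42.
E[X] = 0.47·4.6 + 0.2·12.8 + 0.33·1.1 = 5.085.
E[X²] = 0.47·42.32 + 0.2·164.2 + 0.33·2.42 = 53.529.
Var(X) = E[X²] − (E[X])² = 53.529 − 25.8572 = 27.6718.
SD(X) = √27.6718 = 5.2604.

5.260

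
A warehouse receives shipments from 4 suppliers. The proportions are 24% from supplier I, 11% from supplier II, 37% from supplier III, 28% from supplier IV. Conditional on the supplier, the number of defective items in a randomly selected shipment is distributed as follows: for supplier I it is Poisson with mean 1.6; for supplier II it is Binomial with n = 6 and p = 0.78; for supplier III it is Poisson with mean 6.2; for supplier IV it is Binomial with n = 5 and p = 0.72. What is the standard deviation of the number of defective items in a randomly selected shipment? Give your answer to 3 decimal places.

2.510

Per component, I: μ=1.6, E[X²]=4.16; II: μ=4.68, E[X²]=22.932; III: μ=6.2, E[X²]=44.64; IV: μ=3.6, E[X²]=13.968.
E[X] = 0.24·1.6 + 0.11·4.68 + 0.37·6.2 + 0.28·3.6 = 4.2008.
E[X²] = 0.24·4.16 + 0.11·22.932 + 0.37·44.64 + 0.28·13.968 = 23.9488.
Var(X) = E[X²] − (E[X])² = 23.9488 − 17.6467 = 6.30204.
SD(X) = √6.30204 = 2.51039.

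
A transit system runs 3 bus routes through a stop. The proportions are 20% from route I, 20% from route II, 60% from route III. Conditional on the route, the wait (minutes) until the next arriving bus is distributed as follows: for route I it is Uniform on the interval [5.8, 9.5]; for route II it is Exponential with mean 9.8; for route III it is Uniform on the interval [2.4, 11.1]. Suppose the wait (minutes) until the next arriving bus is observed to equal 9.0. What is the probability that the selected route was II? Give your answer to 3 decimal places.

0.062

Likelihoods f(9.0 | ·): I: 0.27027; II: 0.0407317; III: 0.114943.
Posterior ∝ prior × likelihood. Numerator for II: 0.2·0.0407317 = 0.00814633.
Normalizing constant: 0.2·0.27027 + 0.2·0.0407317 + 0.6·0.114943 = 0.131166.
P(II | observation) = 0.00814633 / 0.131166 = 0.0621071.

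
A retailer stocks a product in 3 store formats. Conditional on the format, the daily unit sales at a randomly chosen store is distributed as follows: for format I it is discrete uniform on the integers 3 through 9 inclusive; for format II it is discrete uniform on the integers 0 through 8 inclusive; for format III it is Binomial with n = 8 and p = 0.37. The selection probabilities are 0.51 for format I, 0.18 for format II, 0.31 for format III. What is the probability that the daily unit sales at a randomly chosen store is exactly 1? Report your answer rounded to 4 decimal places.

0.0561

Conditional on each format, P(X = 1): I: 0; II: 0.111111; III: 0.116594.
By total probability, P(X = 1) = 0.51·0 + 0.18·0.111111 + 0.31·0.116594 = 0.0561441.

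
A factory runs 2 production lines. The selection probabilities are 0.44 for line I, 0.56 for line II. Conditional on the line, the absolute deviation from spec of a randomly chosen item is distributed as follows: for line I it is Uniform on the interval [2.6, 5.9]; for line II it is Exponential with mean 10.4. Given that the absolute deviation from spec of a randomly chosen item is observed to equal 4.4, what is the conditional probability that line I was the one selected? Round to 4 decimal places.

0.7908

Likelihoods f(4.4 | ·): I: 0.30303; II: 0.0629835.
Posterior ∝ prior × likelihood. Numerator for I: 0.44·0.30303 = 0.133333.
Normalizing constant: 0.44·0.30303 + 0.56·0.0629835 = 0.168604.
P(I | observation) = 0.133333 / 0.168604 = 0.790807.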